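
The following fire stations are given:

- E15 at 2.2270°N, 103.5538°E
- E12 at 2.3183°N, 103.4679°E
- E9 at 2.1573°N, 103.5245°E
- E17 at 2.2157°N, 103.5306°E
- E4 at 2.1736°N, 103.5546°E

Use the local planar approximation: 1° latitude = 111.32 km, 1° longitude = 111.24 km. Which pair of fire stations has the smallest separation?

Pairwise distances:
E15–E17: 2.8710 km
E9–E4: 3.8084 km
E17–E4: 5.3937 km
E15–E4: 5.9452 km
E9–E17: 6.5364 km
E15–E9: 8.4158 km
E12–E17: 13.3827 km
E15–E12: 13.9501 km
E12–E4: 18.7746 km
E12–E9: 18.9963 km
Closest pair: E15–E17 at 2.8710 km.

E15 and E17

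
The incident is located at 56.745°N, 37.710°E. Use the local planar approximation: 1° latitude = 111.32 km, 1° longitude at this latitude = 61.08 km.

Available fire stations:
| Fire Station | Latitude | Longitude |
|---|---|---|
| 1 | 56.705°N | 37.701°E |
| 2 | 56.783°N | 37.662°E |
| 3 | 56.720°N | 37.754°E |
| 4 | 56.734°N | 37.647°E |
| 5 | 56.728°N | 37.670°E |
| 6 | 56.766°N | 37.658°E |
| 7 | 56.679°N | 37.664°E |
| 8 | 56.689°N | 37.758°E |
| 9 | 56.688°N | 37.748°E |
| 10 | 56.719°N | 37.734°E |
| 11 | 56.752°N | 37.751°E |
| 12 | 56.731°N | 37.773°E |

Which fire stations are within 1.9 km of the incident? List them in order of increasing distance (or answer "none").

none

Distances from 56.745°N, 37.710°E:
1: 4.487 km
2: 5.147 km
3: 3.869 km
4: 4.038 km
5: 3.090 km
6: 3.944 km
7: 7.866 km
8: 6.889 km
9: 6.756 km
10: 3.244 km
11: 2.623 km
12: 4.152 km
Threshold 1.9 km: none within range.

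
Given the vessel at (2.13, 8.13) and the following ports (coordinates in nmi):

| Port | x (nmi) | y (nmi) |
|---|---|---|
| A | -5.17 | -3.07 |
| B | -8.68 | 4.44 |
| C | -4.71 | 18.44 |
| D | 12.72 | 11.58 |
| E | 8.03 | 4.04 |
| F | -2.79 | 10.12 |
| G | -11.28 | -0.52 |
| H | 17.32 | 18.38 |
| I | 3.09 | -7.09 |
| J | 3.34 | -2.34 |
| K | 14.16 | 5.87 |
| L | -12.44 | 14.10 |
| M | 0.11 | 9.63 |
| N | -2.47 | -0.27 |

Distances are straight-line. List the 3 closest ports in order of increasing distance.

Distances from (2.13, 8.13):
A: √((-7.30)² + (-11.20)²) = √(53.2900 + 125.4400) = 13.37 nmi
B: √((-10.81)² + (-3.69)²) = √(116.8561 + 13.6161) = 11.42 nmi
C: √((-6.84)² + (10.31)²) = √(46.7856 + 106.2961) = 12.37 nmi
D: √((10.59)² + (3.45)²) = √(112.1481 + 11.9025) = 11.14 nmi
E: √((5.90)² + (-4.09)²) = √(34.8100 + 16.7281) = 7.18 nmi
F: √((-4.92)² + (1.99)²) = √(24.2064 + 3.9601) = 5.31 nmi
G: √((-13.41)² + (-8.65)²) = √(179.8281 + 74.8225) = 15.96 nmi
H: √((15.19)² + (10.25)²) = √(230.7361 + 105.0625) = 18.32 nmi
I: √((0.96)² + (-15.22)²) = √(0.9216 + 231.6484) = 15.25 nmi
J: √((1.21)² + (-10.47)²) = √(1.4641 + 109.6209) = 10.54 nmi
K: √((12.03)² + (-2.26)²) = √(144.7209 + 5.1076) = 12.24 nmi
L: √((-14.57)² + (5.97)²) = √(212.2849 + 35.6409) = 15.75 nmi
M: √((-2.02)² + (1.50)²) = √(4.0804 + 2.2500) = 2.52 nmi
N: √((-4.60)² + (-8.40)²) = √(21.1600 + 70.5600) = 9.58 nmi
Sorted: M (2.52 nmi) < F (5.31 nmi) < E (7.18 nmi) < N (9.58 nmi) < J (10.54 nmi) < …

M, F, E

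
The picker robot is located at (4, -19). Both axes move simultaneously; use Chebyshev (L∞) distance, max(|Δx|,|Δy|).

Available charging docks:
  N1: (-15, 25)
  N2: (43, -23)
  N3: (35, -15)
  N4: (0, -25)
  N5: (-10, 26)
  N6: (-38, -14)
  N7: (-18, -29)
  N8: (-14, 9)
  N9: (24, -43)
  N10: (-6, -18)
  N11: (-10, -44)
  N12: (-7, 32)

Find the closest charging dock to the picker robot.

N4

Distances from (4, -19):
N1: max(|-19|, |44|) = 44
N2: max(|39|, |-4|) = 39
N3: max(|31|, |4|) = 31
N4: max(|-4|, |-6|) = 6
N5: max(|-14|, |45|) = 45
N6: max(|-42|, |5|) = 42
N7: max(|-22|, |-10|) = 22
N8: max(|-18|, |28|) = 28
N9: max(|20|, |-24|) = 24
N10: max(|-10|, |1|) = 10
N11: max(|-14|, |-25|) = 25
N12: max(|-11|, |51|) = 51
Minimum: N4 at 6.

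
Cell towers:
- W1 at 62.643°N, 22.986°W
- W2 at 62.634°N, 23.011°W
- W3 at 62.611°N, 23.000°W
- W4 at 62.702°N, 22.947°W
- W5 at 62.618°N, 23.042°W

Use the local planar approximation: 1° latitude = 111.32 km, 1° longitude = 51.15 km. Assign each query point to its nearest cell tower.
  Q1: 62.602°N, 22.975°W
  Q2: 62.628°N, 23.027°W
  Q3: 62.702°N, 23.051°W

Q1 at 62.602°N, 22.975°W:
  W1: √((0.041·111.32)² + (-0.011·51.15)²) = √(20.83119 + 0.31658) = 4.599 km
  W2: √((0.032·111.32)² + (-0.036·51.15)²) = √(12.68955 + 3.39075) = 4.010 km
  W3: √((0.009·111.32)² + (-0.025·51.15)²) = √(1.00376 + 1.63520) = 1.624 km
  W4: √((0.100·111.32)² + (0.028·51.15)²) = √(123.92142 + 2.05120) = 11.224 km
  W5: √((0.016·111.32)² + (-0.067·51.15)²) = √(3.17239 + 11.74467) = 3.862 km
  → nearest: W3 (1.624 km)
Q2 at 62.628°N, 23.027°W:
  W1: √((0.015·111.32)² + (0.041·51.15)²) = √(2.78823 + 4.39804) = 2.681 km
  W2: √((0.006·111.32)² + (0.016·51.15)²) = √(0.44612 + 0.66978) = 1.056 km
  W3: √((-0.017·111.32)² + (0.027·51.15)²) = √(3.58133 + 1.90730) = 2.343 km
  W4: √((0.074·111.32)² + (0.080·51.15)²) = √(67.85937 + 16.74446) = 9.198 km
  W5: √((-0.010·111.32)² + (-0.015·51.15)²) = √(1.23921 + 0.58867) = 1.352 km
  → nearest: W2 (1.056 km)
Q3 at 62.702°N, 23.051°W:
  W1: √((-0.059·111.32)² + (0.065·51.15)²) = √(43.13705 + 11.05396) = 7.361 km
  W2: √((-0.068·111.32)² + (0.040·51.15)²) = √(57.30127 + 4.18612) = 7.841 km
  W3: √((-0.091·111.32)² + (0.051·51.15)²) = √(102.61933 + 6.80505) = 10.461 km
  W4: √((0.000·111.32)² + (0.104·51.15)²) = √(0.00000 + 28.29814) = 5.320 km
  W5: √((-0.084·111.32)² + (0.009·51.15)²) = √(87.43896 + 0.21192) = 9.362 km
  → nearest: W4 (5.320 km)

Q1→W3; Q2→W2; Q3→W4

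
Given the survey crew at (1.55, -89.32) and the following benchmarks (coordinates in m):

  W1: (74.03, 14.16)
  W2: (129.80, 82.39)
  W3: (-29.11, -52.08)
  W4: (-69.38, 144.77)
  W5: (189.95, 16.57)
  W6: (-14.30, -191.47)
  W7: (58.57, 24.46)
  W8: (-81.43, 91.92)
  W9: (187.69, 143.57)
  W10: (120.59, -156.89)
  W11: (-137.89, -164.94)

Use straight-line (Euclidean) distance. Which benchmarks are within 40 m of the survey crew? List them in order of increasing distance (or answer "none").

Distances from (1.55, -89.32):
W1: √((72.48)² + (103.48)²) = √(5253.3504 + 10708.1104) = 126.34 m
W2: √((128.25)² + (171.71)²) = √(16448.0625 + 29484.3241) = 214.32 m
W3: √((-30.66)² + (37.24)²) = √(940.0356 + 1386.8176) = 48.24 m
W4: √((-70.93)² + (234.09)²) = √(5031.0649 + 54798.1281) = 244.60 m
W5: √((188.40)² + (105.89)²) = √(35494.5600 + 11212.6921) = 216.12 m
W6: √((-15.85)² + (-102.15)²) = √(251.2225 + 10434.6225) = 103.37 m
W7: √((57.02)² + (113.78)²) = √(3251.2804 + 12945.8884) = 127.27 m
W8: √((-82.98)² + (181.24)²) = √(6885.6804 + 32847.9376) = 199.33 m
W9: √((186.14)² + (232.89)²) = √(34648.0996 + 54237.7521) = 298.14 m
W10: √((119.04)² + (-67.57)²) = √(14170.5216 + 4565.7049) = 136.88 m
W11: √((-139.44)² + (-75.62)²) = √(19443.5136 + 5718.3844) = 158.63 m
Threshold 40 m: none within range.

none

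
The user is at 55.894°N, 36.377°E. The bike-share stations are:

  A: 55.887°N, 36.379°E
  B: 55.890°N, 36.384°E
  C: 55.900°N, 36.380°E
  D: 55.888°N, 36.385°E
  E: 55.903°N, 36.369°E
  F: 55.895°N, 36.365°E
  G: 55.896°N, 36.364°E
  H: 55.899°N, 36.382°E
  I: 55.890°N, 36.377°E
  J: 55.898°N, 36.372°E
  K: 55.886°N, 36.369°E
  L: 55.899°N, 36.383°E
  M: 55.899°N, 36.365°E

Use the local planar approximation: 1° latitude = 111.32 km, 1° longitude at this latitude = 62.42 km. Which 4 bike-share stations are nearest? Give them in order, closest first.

I, J, B, H

Distances from 55.894°N, 36.377°E:
A: √((-0.007·111.32)² + (0.002·62.42)²) = √(0.60721 + 0.01559) = 0.789 km
B: √((-0.004·111.32)² + (0.007·62.42)²) = √(0.19827 + 0.19092) = 0.624 km
C: √((0.006·111.32)² + (0.003·62.42)²) = √(0.44612 + 0.03507) = 0.694 km
D: √((-0.006·111.32)² + (0.008·62.42)²) = √(0.44612 + 0.24936) = 0.834 km
E: √((0.009·111.32)² + (-0.008·62.42)²) = √(1.00376 + 0.24936) = 1.119 km
F: √((0.001·111.32)² + (-0.012·62.42)²) = √(0.01239 + 0.56106) = 0.757 km
G: √((0.002·111.32)² + (-0.013·62.42)²) = √(0.04957 + 0.65847) = 0.841 km
H: √((0.005·111.32)² + (0.005·62.42)²) = √(0.30980 + 0.09741) = 0.638 km
I: √((-0.004·111.32)² + (0.000·62.42)²) = √(0.19827 + 0.00000) = 0.445 km
J: √((0.004·111.32)² + (-0.005·62.42)²) = √(0.19827 + 0.09741) = 0.544 km
K: √((-0.008·111.32)² + (-0.008·62.42)²) = √(0.79310 + 0.24936) = 1.021 km
L: √((0.005·111.32)² + (0.006·62.42)²) = √(0.30980 + 0.14027) = 0.671 km
M: √((0.005·111.32)² + (-0.012·62.42)²) = √(0.30980 + 0.56106) = 0.933 km
Sorted: I (0.445 km) < J (0.544 km) < B (0.624 km) < H (0.638 km) < L (0.671 km) < C (0.694 km) < …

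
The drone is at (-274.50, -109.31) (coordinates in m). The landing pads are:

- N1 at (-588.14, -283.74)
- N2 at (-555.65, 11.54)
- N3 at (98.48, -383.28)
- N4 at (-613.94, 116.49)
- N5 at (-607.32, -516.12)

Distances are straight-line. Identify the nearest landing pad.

N2

Distances from (-274.50, -109.31):
N1: 358.88 m
N2: 306.02 m
N3: 462.79 m
N4: 407.68 m
N5: 525.61 m
Minimum: N2 at 306.02 m.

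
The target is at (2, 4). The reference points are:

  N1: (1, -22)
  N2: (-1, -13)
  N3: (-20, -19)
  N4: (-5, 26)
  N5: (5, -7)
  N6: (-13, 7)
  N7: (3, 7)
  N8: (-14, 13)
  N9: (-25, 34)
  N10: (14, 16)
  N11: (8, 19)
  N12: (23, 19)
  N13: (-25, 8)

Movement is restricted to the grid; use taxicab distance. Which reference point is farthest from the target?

Distances from (2, 4):
N1: 27
N2: 20
N3: 45
N4: 29
N5: 14
N6: 18
N7: 4
N8: 25
N9: 57
N10: 24
N11: 21
N12: 36
N13: 31
Maximum: N9 at 57.

N9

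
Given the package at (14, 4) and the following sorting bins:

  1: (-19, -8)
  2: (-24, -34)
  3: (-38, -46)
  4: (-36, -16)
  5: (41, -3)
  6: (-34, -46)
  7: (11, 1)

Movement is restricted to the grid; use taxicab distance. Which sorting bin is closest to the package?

7

Distances from (14, 4):
1: 45
2: 76
3: 102
4: 70
5: 34
6: 98
7: 6
Minimum: 7 at 6.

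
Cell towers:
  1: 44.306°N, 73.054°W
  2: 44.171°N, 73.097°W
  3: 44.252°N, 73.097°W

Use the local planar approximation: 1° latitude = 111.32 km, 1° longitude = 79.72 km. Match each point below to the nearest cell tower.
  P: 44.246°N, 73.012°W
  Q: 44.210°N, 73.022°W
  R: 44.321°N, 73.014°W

P→3; Q→2; R→1

P at 44.246°N, 73.012°W:
  1: 7.471 km
  2: 10.753 km
  3: 6.809 km
  → nearest: 3 (6.809 km)
Q at 44.210°N, 73.022°W:
  1: 10.987 km
  2: 7.389 km
  3: 7.590 km
  → nearest: 2 (7.389 km)
R at 44.321°N, 73.014°W:
  1: 3.600 km
  2: 17.961 km
  3: 10.138 km
  → nearest: 1 (3.600 km)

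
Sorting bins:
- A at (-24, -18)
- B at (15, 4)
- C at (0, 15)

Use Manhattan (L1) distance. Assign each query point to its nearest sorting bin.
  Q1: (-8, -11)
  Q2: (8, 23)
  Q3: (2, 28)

Q1→A; Q2→C; Q3→C

Q1 at (-8, -11):
  A: |-16| + |-7| = 16 + 7 = 23
  B: |23| + |15| = 23 + 15 = 38
  C: |8| + |26| = 8 + 26 = 34
  → nearest: A (23)
Q2 at (8, 23):
  A: |-32| + |-41| = 32 + 41 = 73
  B: |7| + |-19| = 7 + 19 = 26
  C: |-8| + |-8| = 8 + 8 = 16
  → nearest: C (16)
Q3 at (2, 28):
  A: |-26| + |-46| = 26 + 46 = 72
  B: |13| + |-24| = 13 + 24 = 37
  C: |-2| + |-13| = 2 + 13 = 15
  → nearest: C (15)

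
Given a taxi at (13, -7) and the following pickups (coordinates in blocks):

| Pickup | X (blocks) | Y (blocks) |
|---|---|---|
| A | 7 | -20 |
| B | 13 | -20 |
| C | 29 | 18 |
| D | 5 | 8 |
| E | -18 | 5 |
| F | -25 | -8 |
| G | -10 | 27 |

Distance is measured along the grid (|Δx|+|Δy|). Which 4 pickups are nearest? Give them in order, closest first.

B, A, D, F

Distances from (13, -7):
A: 19 blocks
B: 13 blocks
C: 41 blocks
D: 23 blocks
E: 43 blocks
F: 39 blocks
G: 57 blocks
Sorted: B (13 blocks) < A (19 blocks) < D (23 blocks) < F (39 blocks) < C (41 blocks) < E (43 blocks) < …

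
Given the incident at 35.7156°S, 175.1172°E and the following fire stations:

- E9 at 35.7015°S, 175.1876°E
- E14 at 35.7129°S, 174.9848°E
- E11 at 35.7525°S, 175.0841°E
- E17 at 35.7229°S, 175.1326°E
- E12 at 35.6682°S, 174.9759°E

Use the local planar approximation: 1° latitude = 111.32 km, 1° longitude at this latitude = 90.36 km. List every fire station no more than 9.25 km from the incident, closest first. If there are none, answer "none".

E17, E11, E9

Distances from 35.7156°S, 175.1172°E:
E9: 6.5521 km
E14: 11.9674 km
E11: 5.0812 km
E17: 1.6115 km
E12: 13.8152 km
Threshold 9.25 km: E17 (1.6115 km), E11 (5.0812 km), E9 (6.5521 km) are within range.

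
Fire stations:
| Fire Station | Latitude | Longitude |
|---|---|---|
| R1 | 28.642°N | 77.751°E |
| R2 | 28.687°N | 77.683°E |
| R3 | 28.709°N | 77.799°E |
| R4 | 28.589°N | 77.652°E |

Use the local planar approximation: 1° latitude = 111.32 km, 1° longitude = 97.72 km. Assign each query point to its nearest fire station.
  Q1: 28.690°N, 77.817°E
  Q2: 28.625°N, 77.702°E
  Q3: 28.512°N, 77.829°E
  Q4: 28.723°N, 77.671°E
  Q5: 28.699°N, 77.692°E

Q1 at 28.690°N, 77.817°E:
  R1: √((-0.048·111.32)² + (-0.066·97.72)²) = √(28.55150 + 41.59631) = 8.375 km
  R2: √((-0.003·111.32)² + (-0.134·97.72)²) = √(0.11153 + 171.46541) = 13.099 km
  R3: √((0.019·111.32)² + (-0.018·97.72)²) = √(4.47356 + 3.09394) = 2.751 km
  R4: √((-0.101·111.32)² + (-0.165·97.72)²) = √(126.41224 + 259.97693) = 19.657 km
  → nearest: R3 (2.751 km)
Q2 at 28.625°N, 77.702°E:
  R1: √((0.017·111.32)² + (0.049·97.72)²) = √(3.58133 + 22.92763) = 5.149 km
  R2: √((0.062·111.32)² + (-0.019·97.72)²) = √(47.63540 + 3.44726) = 7.147 km
  R3: √((0.084·111.32)² + (0.097·97.72)²) = √(87.43896 + 89.84841) = 13.315 km
  R4: √((-0.036·111.32)² + (-0.050·97.72)²) = √(16.06022 + 23.87300) = 6.319 km
  → nearest: R1 (5.149 km)
Q3 at 28.512°N, 77.829°E:
  R1: √((0.130·111.32)² + (-0.078·97.72)²) = √(209.42721 + 58.09732) = 16.356 km
  R2: √((0.175·111.32)² + (-0.146·97.72)²) = √(379.50936 + 203.55071) = 24.147 km
  R3: √((0.197·111.32)² + (-0.030·97.72)²) = √(480.92665 + 8.59428) = 22.125 km
  R4: √((0.077·111.32)² + (-0.177·97.72)²) = √(73.47301 + 299.16684) = 19.304 km
  → nearest: R1 (16.356 km)
Q4 at 28.723°N, 77.671°E:
  R1: √((-0.081·111.32)² + (0.080·97.72)²) = √(81.30485 + 61.11487) = 11.934 km
  R2: √((-0.036·111.32)² + (0.012·97.72)²) = √(16.06022 + 1.37508) = 4.176 km
  R3: √((-0.014·111.32)² + (0.128·97.72)²) = √(2.42886 + 156.45407) = 12.605 km
  R4: √((-0.134·111.32)² + (-0.019·97.72)²) = √(222.51331 + 3.44726) = 15.032 km
  → nearest: R2 (4.176 km)
Q5 at 28.699°N, 77.692°E:
  R1: √((-0.057·111.32)² + (0.059·97.72)²) = √(40.26207 + 33.24076) = 8.573 km
  R2: √((-0.012·111.32)² + (-0.009·97.72)²) = √(1.78447 + 0.77349) = 1.599 km
  R3: √((0.010·111.32)² + (0.107·97.72)²) = √(1.23921 + 109.32877) = 10.515 km
  R4: √((-0.110·111.32)² + (-0.040·97.72)²) = √(149.94492 + 15.27872) = 12.854 km
  → nearest: R2 (1.599 km)

Q1→R3; Q2→R1; Q3→R1; Q4→R2; Q5→R2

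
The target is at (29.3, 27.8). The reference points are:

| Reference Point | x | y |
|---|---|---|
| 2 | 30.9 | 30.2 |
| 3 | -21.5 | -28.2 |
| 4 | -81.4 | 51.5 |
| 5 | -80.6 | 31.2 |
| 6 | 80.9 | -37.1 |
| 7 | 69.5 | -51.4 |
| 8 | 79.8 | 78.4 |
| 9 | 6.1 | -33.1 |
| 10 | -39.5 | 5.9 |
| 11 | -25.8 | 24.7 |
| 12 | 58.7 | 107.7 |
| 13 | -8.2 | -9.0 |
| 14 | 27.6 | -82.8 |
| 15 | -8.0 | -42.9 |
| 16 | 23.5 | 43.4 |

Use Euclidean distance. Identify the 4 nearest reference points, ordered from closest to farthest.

2, 16, 13, 11

Distances from (29.3, 27.8):
2: √((1.6)² + (2.4)²) = √(2.560 + 5.760) = 2.9
3: √((-50.8)² + (-56.0)²) = √(2580.640 + 3136.000) = 75.6
4: √((-110.7)² + (23.7)²) = √(12254.490 + 561.690) = 113.2
5: √((-109.9)² + (3.4)²) = √(12078.010 + 11.560) = 110.0
6: √((51.6)² + (-64.9)²) = √(2662.560 + 4212.010) = 82.9
7: √((40.2)² + (-79.2)²) = √(1616.040 + 6272.640) = 88.8
8: √((50.5)² + (50.6)²) = √(2550.250 + 2560.360) = 71.5
9: √((-23.2)² + (-60.9)²) = √(538.240 + 3708.810) = 65.2
10: √((-68.8)² + (-21.9)²) = √(4733.440 + 479.610) = 72.2
11: √((-55.1)² + (-3.1)²) = √(3036.010 + 9.610) = 55.2
12: √((29.4)² + (79.9)²) = √(864.360 + 6384.010) = 85.1
13: √((-37.5)² + (-36.8)²) = √(1406.250 + 1354.240) = 52.5
14: √((-1.7)² + (-110.6)²) = √(2.890 + 12232.360) = 110.6
15: √((-37.3)² + (-70.7)²) = √(1391.290 + 4998.490) = 79.9
16: √((-5.8)² + (15.6)²) = √(33.640 + 243.360) = 16.6
Sorted: 2 (2.9) < 16 (16.6) < 13 (52.5) < 11 (55.2) < 9 (65.2) < 8 (71.5) < …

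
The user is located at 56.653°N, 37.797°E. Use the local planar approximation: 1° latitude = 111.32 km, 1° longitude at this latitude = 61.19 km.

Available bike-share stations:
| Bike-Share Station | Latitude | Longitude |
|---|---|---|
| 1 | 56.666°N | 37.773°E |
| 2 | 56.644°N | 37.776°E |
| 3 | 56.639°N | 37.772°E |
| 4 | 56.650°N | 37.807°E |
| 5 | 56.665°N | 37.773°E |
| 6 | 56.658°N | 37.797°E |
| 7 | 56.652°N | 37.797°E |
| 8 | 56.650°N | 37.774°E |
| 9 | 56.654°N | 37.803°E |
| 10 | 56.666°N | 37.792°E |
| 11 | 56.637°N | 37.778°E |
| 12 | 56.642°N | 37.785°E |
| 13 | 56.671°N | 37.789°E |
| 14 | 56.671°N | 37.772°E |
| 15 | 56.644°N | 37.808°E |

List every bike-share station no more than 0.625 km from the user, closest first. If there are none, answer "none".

7, 9, 6

Distances from 56.653°N, 37.797°E:
1: 2.062 km
2: 1.629 km
3: 2.184 km
4: 0.697 km
5: 1.985 km
6: 0.557 km
7: 0.111 km
8: 1.446 km
9: 0.384 km
10: 1.479 km
11: 2.127 km
12: 1.428 km
13: 2.063 km
14: 2.521 km
15: 1.207 km
Threshold 0.625 km: 7 (0.111 km), 9 (0.384 km), 6 (0.557 km) are within range.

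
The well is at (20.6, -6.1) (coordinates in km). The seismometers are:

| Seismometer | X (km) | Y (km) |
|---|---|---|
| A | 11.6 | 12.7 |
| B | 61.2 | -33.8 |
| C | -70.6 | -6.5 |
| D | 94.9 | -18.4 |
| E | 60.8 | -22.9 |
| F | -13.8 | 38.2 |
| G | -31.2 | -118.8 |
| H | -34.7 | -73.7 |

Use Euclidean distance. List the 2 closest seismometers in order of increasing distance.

A, E

Distances from (20.6, -6.1):
A: √((-9.0)² + (18.8)²) = √(81.000 + 353.440) = 20.8 km
B: √((40.6)² + (-27.7)²) = √(1648.360 + 767.290) = 49.1 km
C: √((-91.2)² + (-0.4)²) = √(8317.440 + 0.160) = 91.2 km
D: √((74.3)² + (-12.3)²) = √(5520.490 + 151.290) = 75.3 km
E: √((40.2)² + (-16.8)²) = √(1616.040 + 282.240) = 43.6 km
F: √((-34.4)² + (44.3)²) = √(1183.360 + 1962.490) = 56.1 km
G: √((-51.8)² + (-112.7)²) = √(2683.240 + 12701.290) = 124.0 km
H: √((-55.3)² + (-67.6)²) = √(3058.090 + 4569.760) = 87.3 km
Sorted: A (20.8 km) < E (43.6 km) < B (49.1 km) < F (56.1 km) < …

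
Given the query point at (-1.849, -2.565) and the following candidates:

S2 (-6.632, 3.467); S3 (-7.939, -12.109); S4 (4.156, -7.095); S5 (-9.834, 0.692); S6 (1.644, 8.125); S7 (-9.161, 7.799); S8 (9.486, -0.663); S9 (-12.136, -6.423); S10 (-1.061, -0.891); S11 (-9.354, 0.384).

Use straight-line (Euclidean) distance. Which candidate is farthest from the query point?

S7

Distances from (-1.849, -2.565):
S2: √((-4.783)² + (6.032)²) = √(22.87709 + 36.38502) = 7.698
S3: √((-6.090)² + (-9.544)²) = √(37.08810 + 91.08794) = 11.321
S4: √((6.005)² + (-4.530)²) = √(36.06002 + 20.52090) = 7.522
S5: √((-7.985)² + (3.257)²) = √(63.76022 + 10.60805) = 8.624
S6: √((3.493)² + (10.690)²) = √(12.20105 + 114.27610) = 11.246
S7: √((-7.312)² + (10.364)²) = √(53.46534 + 107.41250) = 12.684
S8: √((11.335)² + (1.902)²) = √(128.48223 + 3.61760) = 11.493
S9: √((-10.287)² + (-3.858)²) = √(105.82237 + 14.88416) = 10.987
S10: √((0.788)² + (1.674)²) = √(0.62094 + 2.80228) = 1.850
S11: √((-7.505)² + (2.949)²) = √(56.32502 + 8.69660) = 8.064
Maximum: S7 at 12.684.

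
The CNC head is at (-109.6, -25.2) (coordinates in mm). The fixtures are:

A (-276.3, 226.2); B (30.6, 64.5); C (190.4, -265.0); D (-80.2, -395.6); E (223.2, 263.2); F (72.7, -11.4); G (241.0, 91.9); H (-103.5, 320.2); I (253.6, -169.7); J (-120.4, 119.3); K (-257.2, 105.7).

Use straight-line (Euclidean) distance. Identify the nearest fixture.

Distances from (-109.6, -25.2):
A: √((-166.7)² + (251.4)²) = √(27788.890 + 63201.960) = 301.6 mm
B: √((140.2)² + (89.7)²) = √(19656.040 + 8046.090) = 166.4 mm
C: √((300.0)² + (-239.8)²) = √(90000.000 + 57504.040) = 384.1 mm
D: √((29.4)² + (-370.4)²) = √(864.360 + 137196.160) = 371.6 mm
E: √((332.8)² + (288.4)²) = √(110755.840 + 83174.560) = 440.4 mm
F: √((182.3)² + (13.8)²) = √(33233.290 + 190.440) = 182.8 mm
G: √((350.6)² + (117.1)²) = √(122920.360 + 13712.410) = 369.6 mm
H: √((6.1)² + (345.4)²) = √(37.210 + 119301.160) = 345.5 mm
I: √((363.2)² + (-144.5)²) = √(131914.240 + 20880.250) = 390.9 mm
J: √((-10.8)² + (144.5)²) = √(116.640 + 20880.250) = 144.9 mm
K: √((-147.6)² + (130.9)²) = √(21785.760 + 17134.810) = 197.3 mm
Minimum: J at 144.9 mm.

J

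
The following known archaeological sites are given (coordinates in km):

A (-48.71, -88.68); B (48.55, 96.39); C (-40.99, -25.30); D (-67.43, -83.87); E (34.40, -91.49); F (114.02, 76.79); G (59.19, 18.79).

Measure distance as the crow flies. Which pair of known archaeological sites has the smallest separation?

Pairwise distances:
A–B: 209.07 km
A–C: 63.85 km
A–D: 19.33 km
A–E: 83.16 km
A–F: 232.08 km
A–G: 152.29 km
B–C: 151.08 km
B–D: 214.35 km
B–E: 188.41 km
B–F: 68.34 km
B–G: 78.33 km
C–D: 64.26 km
C–E: 100.32 km
C–F: 185.61 km
C–G: 109.45 km
D–E: 102.11 km
D–F: 242.35 km
D–G: 163.01 km
E–F: 186.17 km
E–G: 113.03 km
F–G: 79.81 km
Closest pair: A–D at 19.33 km.

A and D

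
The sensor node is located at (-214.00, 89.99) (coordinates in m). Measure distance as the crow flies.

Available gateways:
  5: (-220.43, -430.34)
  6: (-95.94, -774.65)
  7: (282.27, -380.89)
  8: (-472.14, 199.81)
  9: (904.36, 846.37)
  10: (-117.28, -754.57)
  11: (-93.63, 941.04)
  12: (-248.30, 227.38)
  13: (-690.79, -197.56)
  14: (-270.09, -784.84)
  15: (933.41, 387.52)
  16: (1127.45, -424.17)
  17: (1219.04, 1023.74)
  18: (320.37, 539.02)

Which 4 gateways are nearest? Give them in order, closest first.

Distances from (-214.00, 89.99):
5: 520.37 m
6: 872.66 m
7: 684.11 m
8: 280.53 m
9: 1350.13 m
10: 850.08 m
11: 859.52 m
12: 141.61 m
13: 556.79 m
14: 876.63 m
15: 1185.36 m
16: 1436.61 m
17: 1710.41 m
18: 697.98 m
Sorted: 12 (141.61 m) < 8 (280.53 m) < 5 (520.37 m) < 13 (556.79 m) < 7 (684.11 m) < 18 (697.98 m) < …

12, 8, 5, 13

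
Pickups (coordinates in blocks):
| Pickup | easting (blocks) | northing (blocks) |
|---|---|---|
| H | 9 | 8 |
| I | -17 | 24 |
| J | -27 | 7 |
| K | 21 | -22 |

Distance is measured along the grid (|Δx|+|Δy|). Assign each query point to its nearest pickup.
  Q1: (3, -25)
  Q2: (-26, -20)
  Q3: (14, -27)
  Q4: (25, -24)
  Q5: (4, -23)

Q1 at (3, -25):
  H: |6| + |33| = 6 + 33 = 39 blocks
  I: |-20| + |49| = 20 + 49 = 69 blocks
  J: |-30| + |32| = 30 + 32 = 62 blocks
  K: |18| + |3| = 18 + 3 = 21 blocks
  → nearest: K (21 blocks)
Q2 at (-26, -20):
  H: |35| + |28| = 35 + 28 = 63 blocks
  I: |9| + |44| = 9 + 44 = 53 blocks
  J: |-1| + |27| = 1 + 27 = 28 blocks
  K: |47| + |-2| = 47 + 2 = 49 blocks
  → nearest: J (28 blocks)
Q3 at (14, -27):
  H: |-5| + |35| = 5 + 35 = 40 blocks
  I: |-31| + |51| = 31 + 51 = 82 blocks
  J: |-41| + |34| = 41 + 34 = 75 blocks
  K: |7| + |5| = 7 + 5 = 12 blocks
  → nearest: K (12 blocks)
Q4 at (25, -24):
  H: |-16| + |32| = 16 + 32 = 48 blocks
  I: |-42| + |48| = 42 + 48 = 90 blocks
  J: |-52| + |31| = 52 + 31 = 83 blocks
  K: |-4| + |2| = 4 + 2 = 6 blocks
  → nearest: K (6 blocks)
Q5 at (4, -23):
  H: |5| + |31| = 5 + 31 = 36 blocks
  I: |-21| + |47| = 21 + 47 = 68 blocks
  J: |-31| + |30| = 31 + 30 = 61 blocks
  K: |17| + |1| = 17 + 1 = 18 blocks
  → nearest: K (18 blocks)

Q1→K; Q2→J; Q3→K; Q4→K; Q5→K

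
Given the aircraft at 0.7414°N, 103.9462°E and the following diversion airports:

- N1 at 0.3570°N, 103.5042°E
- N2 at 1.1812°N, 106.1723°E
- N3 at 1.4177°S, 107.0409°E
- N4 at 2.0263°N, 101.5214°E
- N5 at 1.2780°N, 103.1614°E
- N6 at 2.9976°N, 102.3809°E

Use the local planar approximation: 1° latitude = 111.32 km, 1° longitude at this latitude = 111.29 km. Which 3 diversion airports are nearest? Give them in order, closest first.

Distances from 0.7414°N, 103.9462°E:
N1: 65.1980 km
N2: 252.5339 km
N3: 419.9837 km
N4: 305.4199 km
N5: 105.8137 km
N6: 305.6597 km
Sorted: N1 (65.1980 km) < N5 (105.8137 km) < N2 (252.5339 km) < N4 (305.4199 km) < N6 (305.6597 km) < …

N1, N5, N2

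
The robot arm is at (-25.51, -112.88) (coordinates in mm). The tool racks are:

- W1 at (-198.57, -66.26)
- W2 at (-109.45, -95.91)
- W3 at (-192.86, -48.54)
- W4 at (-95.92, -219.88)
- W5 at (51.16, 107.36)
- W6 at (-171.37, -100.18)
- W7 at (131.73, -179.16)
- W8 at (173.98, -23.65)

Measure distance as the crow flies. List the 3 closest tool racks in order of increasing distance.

W2, W4, W6

Distances from (-25.51, -112.88):
W1: √((-173.06)² + (46.62)²) = √(29949.7636 + 2173.4244) = 179.23 mm
W2: √((-83.94)² + (16.97)²) = √(7045.9236 + 287.9809) = 85.64 mm
W3: √((-167.35)² + (64.34)²) = √(28006.0225 + 4139.6356) = 179.29 mm
W4: √((-70.41)² + (-107.00)²) = √(4957.5681 + 11449.0000) = 128.09 mm
W5: √((76.67)² + (220.24)²) = √(5878.2889 + 48505.6576) = 233.20 mm
W6: √((-145.86)² + (12.70)²) = √(21275.1396 + 161.2900) = 146.41 mm
W7: √((157.24)² + (-66.28)²) = √(24724.4176 + 4393.0384) = 170.64 mm
W8: √((199.49)² + (89.23)²) = √(39796.2601 + 7961.9929) = 218.54 mm
Sorted: W2 (85.64 mm) < W4 (128.09 mm) < W6 (146.41 mm) < W7 (170.64 mm) < W1 (179.23 mm) < …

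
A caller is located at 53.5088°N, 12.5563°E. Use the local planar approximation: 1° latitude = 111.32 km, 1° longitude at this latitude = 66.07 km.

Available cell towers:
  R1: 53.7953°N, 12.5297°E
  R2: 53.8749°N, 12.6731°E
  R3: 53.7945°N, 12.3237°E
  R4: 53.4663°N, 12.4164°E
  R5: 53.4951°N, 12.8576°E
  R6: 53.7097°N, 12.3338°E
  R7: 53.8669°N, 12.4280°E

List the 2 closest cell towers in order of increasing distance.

R4, R5

Distances from 53.5088°N, 12.5563°E:
R1: √((0.2865·111.32)² + (-0.0266·66.07)²) = √(1017.174931 + 3.088673) = 31.9416 km
R2: √((0.3661·111.32)² + (0.1168·66.07)²) = √(1660.909056 + 59.551719) = 41.4784 km
R3: √((0.2857·111.32)² + (-0.2326·66.07)²) = √(1011.502303 + 236.171797) = 35.3224 km
R4: √((-0.0425·111.32)² + (-0.1399·66.07)²) = √(22.383307 + 85.436617) = 10.3836 km
R5: √((-0.0137·111.32)² + (0.3013·66.07)²) = √(2.325881 + 396.284309) = 19.9652 km
R6: √((0.2009·111.32)² + (-0.2225·66.07)²) = √(500.156905 + 216.106905) = 26.7631 km
R7: √((0.3581·111.32)² + (-0.1283·66.07)²) = √(1589.113940 + 71.855816) = 40.7550 km
Sorted: R4 (10.3836 km) < R5 (19.9652 km) < R6 (26.7631 km) < R1 (31.9416 km) < …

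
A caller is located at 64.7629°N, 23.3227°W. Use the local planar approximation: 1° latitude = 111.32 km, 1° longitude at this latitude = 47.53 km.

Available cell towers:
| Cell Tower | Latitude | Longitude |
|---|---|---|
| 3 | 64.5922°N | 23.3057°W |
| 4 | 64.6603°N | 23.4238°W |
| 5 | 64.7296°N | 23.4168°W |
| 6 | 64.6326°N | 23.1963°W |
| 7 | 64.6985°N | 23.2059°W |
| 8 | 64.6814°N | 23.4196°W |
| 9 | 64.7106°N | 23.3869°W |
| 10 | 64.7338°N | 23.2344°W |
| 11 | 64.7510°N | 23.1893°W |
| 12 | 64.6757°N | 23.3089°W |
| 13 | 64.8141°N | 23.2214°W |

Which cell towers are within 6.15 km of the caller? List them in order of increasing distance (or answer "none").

Distances from 64.7629°N, 23.3227°W:
3: 19.0195 km
4: 12.3911 km
5: 5.8091 km
6: 15.7000 km
7: 9.0672 km
8: 10.1747 km
9: 6.5732 km
10: 5.3017 km
11: 6.4774 km
12: 9.7292 km
13: 7.4611 km
Threshold 6.15 km: 10 (5.3017 km), 5 (5.8091 km) are within range.

10, 5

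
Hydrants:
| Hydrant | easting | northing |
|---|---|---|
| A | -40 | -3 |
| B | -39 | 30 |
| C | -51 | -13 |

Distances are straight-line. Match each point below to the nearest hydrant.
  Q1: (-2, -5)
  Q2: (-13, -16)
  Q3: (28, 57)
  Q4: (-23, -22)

Q1→A; Q2→A; Q3→B; Q4→A

Q1 at (-2, -5):
  A: √((-38)² + (2)²) = √(1444.0000 + 4.0000) = 38.05
  B: √((-37)² + (35)²) = √(1369.0000 + 1225.0000) = 50.93
  C: √((-49)² + (-8)²) = √(2401.0000 + 64.0000) = 49.65
  → nearest: A (38.05)
Q2 at (-13, -16):
  A: √((-27)² + (13)²) = √(729.0000 + 169.0000) = 29.97
  B: √((-26)² + (46)²) = √(676.0000 + 2116.0000) = 52.84
  C: √((-38)² + (3)²) = √(1444.0000 + 9.0000) = 38.12
  → nearest: A (29.97)
Q3 at (28, 57):
  A: √((-68)² + (-60)²) = √(4624.0000 + 3600.0000) = 90.69
  B: √((-67)² + (-27)²) = √(4489.0000 + 729.0000) = 72.24
  C: √((-79)² + (-70)²) = √(6241.0000 + 4900.0000) = 105.55
  → nearest: B (72.24)
Q4 at (-23, -22):
  A: √((-17)² + (19)²) = √(289.0000 + 361.0000) = 25.50
  B: √((-16)² + (52)²) = √(256.0000 + 2704.0000) = 54.41
  C: √((-28)² + (9)²) = √(784.0000 + 81.0000) = 29.41
  → nearest: A (25.50)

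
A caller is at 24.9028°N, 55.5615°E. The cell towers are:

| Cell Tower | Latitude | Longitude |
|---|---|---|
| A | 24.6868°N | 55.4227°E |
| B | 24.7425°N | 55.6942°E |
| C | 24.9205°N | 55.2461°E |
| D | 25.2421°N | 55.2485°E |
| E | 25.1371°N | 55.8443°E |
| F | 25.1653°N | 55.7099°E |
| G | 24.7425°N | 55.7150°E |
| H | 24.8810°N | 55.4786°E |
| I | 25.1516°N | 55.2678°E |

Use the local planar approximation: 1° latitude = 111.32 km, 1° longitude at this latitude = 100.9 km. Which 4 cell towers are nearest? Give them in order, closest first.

H, B, G, A

Distances from 24.9028°N, 55.5615°E:
A: √((-0.2160·111.32)² + (-0.1388·100.9)²) = √(578.167796 + 196.137784) = 27.8263 km
B: √((-0.1603·111.32)² + (0.1327·100.9)²) = √(318.429606 + 179.276836) = 22.3093 km
C: √((0.0177·111.32)² + (-0.3154·100.9)²) = √(3.882334 + 1012.758065) = 31.8848 km
D: √((0.3393·111.32)² + (-0.3130·100.9)²) = √(1426.639074 + 997.403775) = 49.2346 km
E: √((0.2343·111.32)² + (0.2828·100.9)²) = √(680.285121 + 814.218832) = 38.6588 km
F: √((0.2625·111.32)² + (0.1484·100.9)²) = √(853.896062 + 224.207499) = 32.8345 km
G: √((-0.1603·111.32)² + (0.1535·100.9)²) = √(318.429606 + 239.882790) = 23.6286 km
H: √((-0.0218·111.32)² + (-0.0829·100.9)²) = √(5.889242 + 69.966700) = 8.7095 km
I: √((0.2488·111.32)² + (-0.2937·100.9)²) = √(767.091459 + 878.193515) = 40.5621 km
Sorted: H (8.7095 km) < B (22.3093 km) < G (23.6286 km) < A (27.8263 km) < C (31.8848 km) < F (32.8345 km) < …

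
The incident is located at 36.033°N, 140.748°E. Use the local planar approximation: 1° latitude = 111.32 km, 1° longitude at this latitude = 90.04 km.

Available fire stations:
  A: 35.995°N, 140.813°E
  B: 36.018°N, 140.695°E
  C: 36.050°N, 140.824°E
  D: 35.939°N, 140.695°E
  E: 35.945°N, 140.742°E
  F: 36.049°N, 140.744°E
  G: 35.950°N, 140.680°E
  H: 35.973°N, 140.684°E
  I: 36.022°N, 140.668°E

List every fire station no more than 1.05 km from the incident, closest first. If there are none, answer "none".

none

Distances from 36.033°N, 140.748°E:
A: √((-0.038·111.32)² + (0.065·90.04)²) = √(17.89425 + 34.25293) = 7.221 km
B: √((-0.015·111.32)² + (-0.053·90.04)²) = √(2.78823 + 22.77313) = 5.056 km
C: √((0.017·111.32)² + (0.076·90.04)²) = √(3.58133 + 46.82720) = 7.100 km
D: √((-0.094·111.32)² + (-0.053·90.04)²) = √(109.49697 + 22.77313) = 11.501 km
E: √((-0.088·111.32)² + (-0.006·90.04)²) = √(95.96475 + 0.29186) = 9.811 km
F: √((0.016·111.32)² + (-0.004·90.04)²) = √(3.17239 + 0.12972) = 1.817 km
G: √((-0.083·111.32)² + (-0.068·90.04)²) = √(85.36947 + 37.48770) = 11.084 km
H: √((-0.060·111.32)² + (-0.064·90.04)²) = √(44.61171 + 33.20710) = 8.821 km
I: √((-0.011·111.32)² + (-0.080·90.04)²) = √(1.49945 + 51.88609) = 7.307 km
Threshold 1.05 km: none within range.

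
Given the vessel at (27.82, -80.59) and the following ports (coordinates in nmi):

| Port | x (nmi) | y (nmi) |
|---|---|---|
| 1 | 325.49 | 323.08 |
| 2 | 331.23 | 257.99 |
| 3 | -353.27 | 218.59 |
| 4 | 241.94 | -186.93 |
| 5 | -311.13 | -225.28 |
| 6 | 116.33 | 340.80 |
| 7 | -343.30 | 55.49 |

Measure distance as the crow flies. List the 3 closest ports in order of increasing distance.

Distances from (27.82, -80.59):
1: √((297.67)² + (403.67)²) = √(88607.4289 + 162949.4689) = 501.55 nmi
2: √((303.41)² + (338.58)²) = √(92057.6281 + 114636.4164) = 454.64 nmi
3: √((-381.09)² + (299.18)²) = √(145229.5881 + 89508.6724) = 484.50 nmi
4: √((214.12)² + (-106.34)²) = √(45847.3744 + 11308.1956) = 239.07 nmi
5: √((-338.95)² + (-144.69)²) = √(114887.1025 + 20935.1961) = 368.54 nmi
6: √((88.51)² + (421.39)²) = √(7834.0201 + 177569.5321) = 430.59 nmi
7: √((-371.12)² + (136.08)²) = √(137730.0544 + 18517.7664) = 395.28 nmi
Sorted: 4 (239.07 nmi) < 5 (368.54 nmi) < 7 (395.28 nmi) < 6 (430.59 nmi) < 2 (454.64 nmi) < …

4, 5, 7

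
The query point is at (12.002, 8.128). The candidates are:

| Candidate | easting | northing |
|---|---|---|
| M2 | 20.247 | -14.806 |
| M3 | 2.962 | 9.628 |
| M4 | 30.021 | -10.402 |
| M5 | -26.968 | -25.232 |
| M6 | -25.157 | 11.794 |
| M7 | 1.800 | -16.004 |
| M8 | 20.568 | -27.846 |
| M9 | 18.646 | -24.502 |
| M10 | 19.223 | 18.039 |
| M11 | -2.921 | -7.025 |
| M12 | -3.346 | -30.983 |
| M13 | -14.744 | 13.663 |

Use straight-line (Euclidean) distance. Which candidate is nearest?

M3

Distances from (12.002, 8.128):
M2: 24.371
M3: 9.164
M4: 25.847
M5: 51.299
M6: 37.339
M7: 26.200
M8: 36.980
M9: 33.300
M10: 12.263
M11: 21.268
M12: 42.015
M13: 27.313
Minimum: M3 at 9.164.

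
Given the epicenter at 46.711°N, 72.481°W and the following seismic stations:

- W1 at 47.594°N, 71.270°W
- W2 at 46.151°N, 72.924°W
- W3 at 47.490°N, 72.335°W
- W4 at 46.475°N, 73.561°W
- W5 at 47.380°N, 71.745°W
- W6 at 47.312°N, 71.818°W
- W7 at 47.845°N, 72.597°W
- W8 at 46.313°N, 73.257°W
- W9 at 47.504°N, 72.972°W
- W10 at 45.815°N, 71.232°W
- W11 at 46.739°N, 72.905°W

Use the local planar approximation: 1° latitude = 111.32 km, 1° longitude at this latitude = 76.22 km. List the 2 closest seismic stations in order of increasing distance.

Distances from 46.711°N, 72.481°W:
W1: 134.840 km
W2: 70.896 km
W3: 87.429 km
W4: 86.408 km
W5: 93.237 km
W6: 83.843 km
W7: 126.546 km
W8: 73.901 km
W9: 95.882 km
W10: 137.882 km
W11: 32.467 km
Sorted: W11 (32.467 km) < W2 (70.896 km) < W8 (73.901 km) < W6 (83.843 km) < …

W11, W2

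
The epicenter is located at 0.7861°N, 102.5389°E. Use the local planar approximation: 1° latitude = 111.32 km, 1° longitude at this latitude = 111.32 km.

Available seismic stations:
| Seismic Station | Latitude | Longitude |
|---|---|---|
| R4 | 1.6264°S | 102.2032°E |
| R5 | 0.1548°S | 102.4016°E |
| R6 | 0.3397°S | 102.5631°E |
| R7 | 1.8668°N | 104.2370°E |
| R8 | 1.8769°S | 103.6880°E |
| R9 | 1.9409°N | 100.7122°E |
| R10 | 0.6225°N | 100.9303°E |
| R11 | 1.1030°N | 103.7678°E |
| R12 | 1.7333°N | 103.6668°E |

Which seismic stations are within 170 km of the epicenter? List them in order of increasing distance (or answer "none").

Distances from 0.7861°N, 102.5389°E:
R4: √((-2.4125·111.32)² + (-0.3357·111.32)²) = √(72124.205040 + 1396.526168) = 271.1471 km
R5: √((-0.9409·111.32)² + (-0.1373·111.32)²) = √(10970.674567 + 233.607870) = 105.8503 km
R6: √((-1.1258·111.32)² + (0.0242·111.32)²) = √(15706.119012 + 7.257334) = 125.3530 km
R7: √((1.0807·111.32)² + (1.6981·111.32)²) = √(14472.937887 + 35733.283032) = 224.0674 km
R8: √((-2.6630·111.32)² + (1.1491·111.32)²) = √(87879.732887 + 16362.966627) = 322.8664 km
R9: √((1.1548·111.32)² + (-1.8267·111.32)²) = √(16525.703091 + 41350.508338) = 240.5748 km
R10: √((-0.1636·111.32)² + (-1.6086·111.32)²) = √(331.675196 + 32065.832826) = 179.9931 km
R11: √((0.3169·111.32)² + (1.2289·111.32)²) = √(1244.488460 + 18714.554094) = 141.2765 km
R12: √((0.9472·111.32)² + (1.1279·111.32)²) = √(11118.079473 + 15764.768172) = 163.9599 km
Threshold 170 km: R5 (105.8503 km), R6 (125.3530 km), R11 (141.2765 km), R12 (163.9599 km) are within range.

R5, R6, R11, R12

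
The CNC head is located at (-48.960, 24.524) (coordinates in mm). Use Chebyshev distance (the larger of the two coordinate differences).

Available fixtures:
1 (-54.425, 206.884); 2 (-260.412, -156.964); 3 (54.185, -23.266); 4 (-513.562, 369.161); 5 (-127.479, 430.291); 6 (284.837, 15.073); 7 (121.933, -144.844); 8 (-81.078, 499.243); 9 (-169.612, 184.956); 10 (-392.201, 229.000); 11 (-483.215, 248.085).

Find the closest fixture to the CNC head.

3

Distances from (-48.960, 24.524):
1: max(|-5.465|, |182.360|) = 182.360 mm
2: max(|-211.452|, |-181.488|) = 211.452 mm
3: max(|103.145|, |-47.790|) = 103.145 mm
4: max(|-464.602|, |344.637|) = 464.602 mm
5: max(|-78.519|, |405.767|) = 405.767 mm
6: max(|333.797|, |-9.451|) = 333.797 mm
7: max(|170.893|, |-169.368|) = 170.893 mm
8: max(|-32.118|, |474.719|) = 474.719 mm
9: max(|-120.652|, |160.432|) = 160.432 mm
10: max(|-343.241|, |204.476|) = 343.241 mm
11: max(|-434.255|, |223.561|) = 434.255 mm
Minimum: 3 at 103.145 mm.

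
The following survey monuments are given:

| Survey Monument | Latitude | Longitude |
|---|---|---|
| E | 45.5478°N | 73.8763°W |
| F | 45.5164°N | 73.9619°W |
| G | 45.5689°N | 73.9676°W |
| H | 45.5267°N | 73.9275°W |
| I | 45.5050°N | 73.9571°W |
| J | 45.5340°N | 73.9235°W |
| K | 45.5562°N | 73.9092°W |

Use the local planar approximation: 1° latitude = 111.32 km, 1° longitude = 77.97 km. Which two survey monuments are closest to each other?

H and J

Pairwise distances:
H–J: √((0.0073·111.32)² + (0.0040·77.97)²) = √(0.660377 + 0.097269) = 0.8704 km
F–I: √((-0.0114·111.32)² + (0.0048·77.97)²) = √(1.610483 + 0.140068) = 1.3231 km
J–K: √((0.0222·111.32)² + (0.0143·77.97)²) = √(6.107343 + 1.243160) = 2.7112 km
E–K: √((0.0084·111.32)² + (-0.0329·77.97)²) = √(0.874390 + 6.580318) = 2.7303 km
F–H: √((0.0103·111.32)² + (0.0344·77.97)²) = √(1.314682 + 7.194025) = 2.9170 km
H–I: √((-0.0217·111.32)² + (-0.0296·77.97)²) = √(5.835336 + 5.326458) = 3.3409 km
F–J: √((0.0176·111.32)² + (0.0384·77.97)²) = √(3.838590 + 8.964323) = 3.5781 km
H–K: √((0.0295·111.32)² + (0.0183·77.97)²) = √(10.784262 + 2.035904) = 3.5805 km
E–J: √((-0.0138·111.32)² + (-0.0472·77.97)²) = √(2.359960 + 13.543754) = 3.9879 km
I–J: √((0.0290·111.32)² + (0.0336·77.97)²) = √(10.421792 + 6.863310) = 4.1575 km
E–H: √((-0.0211·111.32)² + (-0.0512·77.97)²) = √(5.517106 + 15.936575) = 4.6318 km
G–K: √((-0.0127·111.32)² + (0.0584·77.97)²) = √(1.998729 + 20.733889) = 4.7679 km
G–J: √((-0.0349·111.32)² + (0.0441·77.97)²) = √(15.093753 + 11.823124) = 5.1881 km
G–H: √((-0.0422·111.32)² + (0.0401·77.97)²) = √(22.068423 + 9.775609) = 5.6431 km
F–G: √((0.0525·111.32)² + (-0.0057·77.97)²) = √(34.155842 + 0.197517) = 5.8612 km
F–K: √((0.0398·111.32)² + (0.0527·77.97)²) = √(19.629649 + 16.884037) = 6.0427 km
I–K: √((0.0512·111.32)² + (0.0479·77.97)²) = √(32.485258 + 13.948455) = 6.8142 km
G–I: √((-0.0639·111.32)² + (0.0105·77.97)²) = √(50.599720 + 0.670245) = 7.1603 km
E–G: √((0.0211·111.32)² + (-0.0913·77.97)²) = √(5.517106 + 50.675334) = 7.4962 km
E–F: √((-0.0314·111.32)² + (-0.0856·77.97)²) = √(12.218157 + 44.545373) = 7.5342 km
E–I: √((-0.0428·111.32)² + (-0.0808·77.97)²) = √(22.700422 + 39.689698) = 7.8987 km
Closest pair: H–J at 0.8704 km.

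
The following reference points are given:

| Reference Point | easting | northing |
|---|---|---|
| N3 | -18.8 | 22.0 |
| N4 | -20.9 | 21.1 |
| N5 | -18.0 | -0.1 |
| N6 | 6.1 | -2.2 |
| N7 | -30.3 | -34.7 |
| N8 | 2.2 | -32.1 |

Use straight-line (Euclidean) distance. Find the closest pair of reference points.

N3 and N4

Pairwise distances:
N3–N4: √((-2.1)² + (-0.9)²) = √(4.4100 + 0.8100) = 2.28
N3–N5: √((0.8)² + (-22.1)²) = √(0.6400 + 488.4100) = 22.11
N3–N6: √((24.9)² + (-24.2)²) = √(620.0100 + 585.6400) = 34.72
N3–N7: √((-11.5)² + (-56.7)²) = √(132.2500 + 3214.8900) = 57.85
N3–N8: √((21.0)² + (-54.1)²) = √(441.0000 + 2926.8100) = 58.03
N4–N5: √((2.9)² + (-21.2)²) = √(8.4100 + 449.4400) = 21.40
N4–N6: √((27.0)² + (-23.3)²) = √(729.0000 + 542.8900) = 35.66
N4–N7: √((-9.4)² + (-55.8)²) = √(88.3600 + 3113.6400) = 56.59
N4–N8: √((23.1)² + (-53.2)²) = √(533.6100 + 2830.2400) = 58.00
N5–N6: √((24.1)² + (-2.1)²) = √(580.8100 + 4.4100) = 24.19
N5–N7: √((-12.3)² + (-34.6)²) = √(151.2900 + 1197.1600) = 36.72
N5–N8: √((20.2)² + (-32.0)²) = √(408.0400 + 1024.0000) = 37.84
N6–N7: √((-36.4)² + (-32.5)²) = √(1324.9600 + 1056.2500) = 48.80
N6–N8: √((-3.9)² + (-29.9)²) = √(15.2100 + 894.0100) = 30.15
N7–N8: √((32.5)² + (2.6)²) = √(1056.2500 + 6.7600) = 32.60
Closest pair: N3–N4 at 2.28.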